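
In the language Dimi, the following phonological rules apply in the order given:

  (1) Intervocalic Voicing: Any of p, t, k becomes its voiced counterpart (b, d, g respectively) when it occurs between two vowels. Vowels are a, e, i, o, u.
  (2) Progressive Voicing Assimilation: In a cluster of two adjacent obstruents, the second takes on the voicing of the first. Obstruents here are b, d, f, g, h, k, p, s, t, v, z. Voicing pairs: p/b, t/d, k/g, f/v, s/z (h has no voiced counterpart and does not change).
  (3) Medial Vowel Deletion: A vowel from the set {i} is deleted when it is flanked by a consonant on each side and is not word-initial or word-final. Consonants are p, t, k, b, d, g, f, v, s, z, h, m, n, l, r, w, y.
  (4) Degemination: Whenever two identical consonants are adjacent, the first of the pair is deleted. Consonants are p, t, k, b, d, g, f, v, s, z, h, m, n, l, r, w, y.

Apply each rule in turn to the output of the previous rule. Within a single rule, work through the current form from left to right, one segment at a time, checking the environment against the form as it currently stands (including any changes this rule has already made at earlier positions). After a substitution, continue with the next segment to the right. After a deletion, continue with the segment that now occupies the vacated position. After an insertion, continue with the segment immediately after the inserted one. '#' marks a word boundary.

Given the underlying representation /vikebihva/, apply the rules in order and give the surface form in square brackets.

(1) Intervocalic Voicing: [vikebihva] → [vigebihva]
(2) Progressive Voicing Assimilation: [vigebihva] → [vigebihfa]
(3) Medial Vowel Deletion: [vigebihfa] → [vgebhfa]
(4) Degemination: no change — [vgebhfa]

[vgebhfa]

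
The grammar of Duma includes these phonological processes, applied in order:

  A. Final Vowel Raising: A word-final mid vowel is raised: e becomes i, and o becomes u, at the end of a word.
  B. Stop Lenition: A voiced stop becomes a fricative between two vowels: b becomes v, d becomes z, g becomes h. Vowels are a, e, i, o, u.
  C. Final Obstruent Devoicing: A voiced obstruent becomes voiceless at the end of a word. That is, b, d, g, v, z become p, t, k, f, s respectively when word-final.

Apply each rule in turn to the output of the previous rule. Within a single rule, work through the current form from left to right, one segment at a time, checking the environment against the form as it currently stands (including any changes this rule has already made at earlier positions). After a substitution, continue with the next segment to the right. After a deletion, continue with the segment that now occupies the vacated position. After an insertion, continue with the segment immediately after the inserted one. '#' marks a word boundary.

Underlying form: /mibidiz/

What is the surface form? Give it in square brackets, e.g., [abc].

A Final Vowel Raising: no change — [mibidiz]
B Stop Lenition: [mibidiz] → [miviziz]
C Final Obstruent Devoicing: [miviziz] → [mivizis]

[mivizis]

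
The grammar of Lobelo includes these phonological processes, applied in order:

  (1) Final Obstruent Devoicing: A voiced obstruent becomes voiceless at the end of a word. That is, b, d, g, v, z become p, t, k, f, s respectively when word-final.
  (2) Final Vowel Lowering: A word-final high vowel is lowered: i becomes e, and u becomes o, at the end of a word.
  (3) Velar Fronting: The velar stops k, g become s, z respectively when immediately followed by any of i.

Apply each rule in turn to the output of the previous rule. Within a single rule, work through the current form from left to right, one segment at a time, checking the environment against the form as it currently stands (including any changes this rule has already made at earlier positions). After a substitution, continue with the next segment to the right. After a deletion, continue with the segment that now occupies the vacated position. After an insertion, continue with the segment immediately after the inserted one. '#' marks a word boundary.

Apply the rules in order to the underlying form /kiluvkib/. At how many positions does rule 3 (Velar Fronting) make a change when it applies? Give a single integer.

(1) Final Obstruent Devoicing: [kiluvkib] → [kiluvkip]
(2) Final Vowel Lowering: no change — [kiluvkip]
(3) Velar Fronting: [kiluvkip] → [siluvsip]
Rule 3 changed 2 position(s).

2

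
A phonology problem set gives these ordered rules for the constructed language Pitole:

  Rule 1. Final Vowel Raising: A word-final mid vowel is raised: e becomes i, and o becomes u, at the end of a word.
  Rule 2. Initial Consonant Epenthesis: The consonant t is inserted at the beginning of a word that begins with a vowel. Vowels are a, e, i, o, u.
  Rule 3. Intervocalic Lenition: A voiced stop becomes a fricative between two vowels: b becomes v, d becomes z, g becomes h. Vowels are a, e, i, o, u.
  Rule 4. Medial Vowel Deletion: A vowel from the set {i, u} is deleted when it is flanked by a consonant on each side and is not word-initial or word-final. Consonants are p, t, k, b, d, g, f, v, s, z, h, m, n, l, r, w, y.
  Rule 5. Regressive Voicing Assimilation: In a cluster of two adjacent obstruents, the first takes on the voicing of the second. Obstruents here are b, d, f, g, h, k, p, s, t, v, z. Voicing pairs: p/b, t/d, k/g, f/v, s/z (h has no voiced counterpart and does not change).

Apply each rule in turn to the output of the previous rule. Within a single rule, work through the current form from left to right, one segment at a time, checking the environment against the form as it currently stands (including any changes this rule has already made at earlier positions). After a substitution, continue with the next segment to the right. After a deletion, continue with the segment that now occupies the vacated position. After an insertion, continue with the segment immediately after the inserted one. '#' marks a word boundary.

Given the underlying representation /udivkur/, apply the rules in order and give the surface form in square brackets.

[dzfkr]

Rule 1 Final Vowel Raising: no change — [udivkur]
Rule 2 Initial Consonant Epenthesis: [udivkur] → [tudivkur]
Rule 3 Intervocalic Lenition: [tudivkur] → [tuzivkur]
Rule 4 Medial Vowel Deletion: [tuzivkur] → [tzvkr]
Rule 5 Regressive Voicing Assimilation: [tzvkr] → [dzfkr]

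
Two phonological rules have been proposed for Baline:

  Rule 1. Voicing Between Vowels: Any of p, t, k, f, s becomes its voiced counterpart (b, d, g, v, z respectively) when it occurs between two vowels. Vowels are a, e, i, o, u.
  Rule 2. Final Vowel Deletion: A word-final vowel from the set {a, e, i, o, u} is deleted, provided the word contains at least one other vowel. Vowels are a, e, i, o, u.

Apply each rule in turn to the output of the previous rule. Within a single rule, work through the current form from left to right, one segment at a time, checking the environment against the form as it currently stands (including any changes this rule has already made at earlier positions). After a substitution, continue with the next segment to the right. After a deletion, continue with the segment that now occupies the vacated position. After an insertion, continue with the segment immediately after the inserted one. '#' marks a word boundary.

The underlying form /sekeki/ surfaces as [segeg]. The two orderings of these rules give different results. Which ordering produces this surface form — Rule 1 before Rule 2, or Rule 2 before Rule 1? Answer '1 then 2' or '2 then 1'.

1 then 2

Order 1 then 2:
  1 Voicing Between Vowels: [sekeki] → [segegi]
  2 Final Vowel Deletion: [segegi] → [segeg]
  result: [segeg]
Order 2 then 1:
  2 Final Vowel Deletion: [sekeki] → [sekek]
  1 Voicing Between Vowels: [sekek] → [segek]
  result: [segek]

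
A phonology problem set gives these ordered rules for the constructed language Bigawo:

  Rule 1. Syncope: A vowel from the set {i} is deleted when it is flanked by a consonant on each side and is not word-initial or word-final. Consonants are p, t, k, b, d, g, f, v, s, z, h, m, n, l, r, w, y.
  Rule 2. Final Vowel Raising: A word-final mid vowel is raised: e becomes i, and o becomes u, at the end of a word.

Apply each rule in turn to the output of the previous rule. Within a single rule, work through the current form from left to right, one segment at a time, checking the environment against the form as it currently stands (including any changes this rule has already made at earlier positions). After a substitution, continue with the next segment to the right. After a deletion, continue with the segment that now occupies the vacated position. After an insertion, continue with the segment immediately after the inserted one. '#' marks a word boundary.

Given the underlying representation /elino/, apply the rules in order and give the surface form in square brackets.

[elnu]

Rule 1 Syncope: [elino] → [elno]
Rule 2 Final Vowel Raising: [elno] → [elnu]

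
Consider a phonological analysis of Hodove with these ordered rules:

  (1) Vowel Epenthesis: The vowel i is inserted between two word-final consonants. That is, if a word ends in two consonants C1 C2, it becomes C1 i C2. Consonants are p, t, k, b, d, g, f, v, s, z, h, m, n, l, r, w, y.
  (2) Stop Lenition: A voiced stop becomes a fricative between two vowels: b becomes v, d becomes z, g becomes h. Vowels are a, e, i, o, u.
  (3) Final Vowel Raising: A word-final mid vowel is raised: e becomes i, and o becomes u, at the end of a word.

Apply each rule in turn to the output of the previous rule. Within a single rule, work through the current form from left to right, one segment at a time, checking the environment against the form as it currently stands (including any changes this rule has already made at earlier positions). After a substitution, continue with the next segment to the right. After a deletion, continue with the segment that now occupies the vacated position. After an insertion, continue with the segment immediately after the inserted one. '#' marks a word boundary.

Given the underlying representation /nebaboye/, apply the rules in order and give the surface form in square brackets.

[nevavoyi]

(1) Vowel Epenthesis: no change — [nebaboye]
(2) Stop Lenition: [nebaboye] → [nevavoye]
(3) Final Vowel Raising: [nevavoye] → [nevavoyi]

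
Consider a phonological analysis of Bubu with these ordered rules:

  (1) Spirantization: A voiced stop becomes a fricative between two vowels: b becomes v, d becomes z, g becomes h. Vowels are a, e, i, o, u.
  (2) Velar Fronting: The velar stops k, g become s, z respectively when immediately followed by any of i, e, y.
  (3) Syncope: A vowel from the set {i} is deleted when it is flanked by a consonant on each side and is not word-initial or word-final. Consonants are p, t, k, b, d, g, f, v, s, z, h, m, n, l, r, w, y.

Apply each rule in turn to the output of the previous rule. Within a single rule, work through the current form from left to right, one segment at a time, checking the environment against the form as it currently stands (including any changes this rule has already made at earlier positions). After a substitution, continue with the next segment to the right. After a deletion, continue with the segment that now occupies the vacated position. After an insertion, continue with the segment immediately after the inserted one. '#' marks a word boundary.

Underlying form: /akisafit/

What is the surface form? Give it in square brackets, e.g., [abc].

(1) Spirantization: no change — [akisafit]
(2) Velar Fronting: [akisafit] → [asisafit]
(3) Syncope: [asisafit] → [assaft]

[assaft]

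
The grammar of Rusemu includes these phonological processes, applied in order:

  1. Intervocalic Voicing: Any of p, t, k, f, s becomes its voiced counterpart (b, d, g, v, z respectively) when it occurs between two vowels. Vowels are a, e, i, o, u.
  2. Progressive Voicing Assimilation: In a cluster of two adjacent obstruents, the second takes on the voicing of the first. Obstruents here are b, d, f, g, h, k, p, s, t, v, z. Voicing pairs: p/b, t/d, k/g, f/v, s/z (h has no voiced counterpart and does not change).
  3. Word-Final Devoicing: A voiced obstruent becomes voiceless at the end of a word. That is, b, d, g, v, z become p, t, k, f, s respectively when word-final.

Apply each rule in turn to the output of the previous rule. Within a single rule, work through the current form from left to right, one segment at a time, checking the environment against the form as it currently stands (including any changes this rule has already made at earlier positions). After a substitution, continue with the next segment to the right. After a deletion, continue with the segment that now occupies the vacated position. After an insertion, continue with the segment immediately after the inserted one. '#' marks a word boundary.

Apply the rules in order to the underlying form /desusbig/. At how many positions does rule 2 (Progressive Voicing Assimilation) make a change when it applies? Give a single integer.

1

1 Intervocalic Voicing: [desusbig] → [dezusbig]
2 Progressive Voicing Assimilation: [dezusbig] → [dezuspig]
3 Word-Final Devoicing: [dezuspig] → [dezuspik]
Rule 2 changed 1 position(s).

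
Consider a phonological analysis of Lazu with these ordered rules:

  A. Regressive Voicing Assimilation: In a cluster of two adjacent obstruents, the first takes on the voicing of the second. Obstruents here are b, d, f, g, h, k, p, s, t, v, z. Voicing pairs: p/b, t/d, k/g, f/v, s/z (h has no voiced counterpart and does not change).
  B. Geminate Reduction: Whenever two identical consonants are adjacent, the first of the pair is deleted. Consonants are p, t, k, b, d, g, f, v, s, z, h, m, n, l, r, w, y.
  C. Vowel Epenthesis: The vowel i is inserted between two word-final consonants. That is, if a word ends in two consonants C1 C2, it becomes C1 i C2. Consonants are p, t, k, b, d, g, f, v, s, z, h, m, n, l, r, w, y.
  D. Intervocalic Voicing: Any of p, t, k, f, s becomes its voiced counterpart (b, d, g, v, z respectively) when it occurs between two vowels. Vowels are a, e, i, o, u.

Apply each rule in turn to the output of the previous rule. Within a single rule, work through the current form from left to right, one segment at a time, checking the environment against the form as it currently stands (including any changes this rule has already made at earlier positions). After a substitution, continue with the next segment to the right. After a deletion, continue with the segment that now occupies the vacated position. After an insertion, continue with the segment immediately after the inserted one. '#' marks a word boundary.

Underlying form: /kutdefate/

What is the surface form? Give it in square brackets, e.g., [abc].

A Regressive Voicing Assimilation: [kutdefate] → [kuddefate]
B Geminate Reduction: [kuddefate] → [kudefate]
C Vowel Epenthesis: no change — [kudefate]
D Intervocalic Voicing: [kudefate] → [kudevade]

[kudevade]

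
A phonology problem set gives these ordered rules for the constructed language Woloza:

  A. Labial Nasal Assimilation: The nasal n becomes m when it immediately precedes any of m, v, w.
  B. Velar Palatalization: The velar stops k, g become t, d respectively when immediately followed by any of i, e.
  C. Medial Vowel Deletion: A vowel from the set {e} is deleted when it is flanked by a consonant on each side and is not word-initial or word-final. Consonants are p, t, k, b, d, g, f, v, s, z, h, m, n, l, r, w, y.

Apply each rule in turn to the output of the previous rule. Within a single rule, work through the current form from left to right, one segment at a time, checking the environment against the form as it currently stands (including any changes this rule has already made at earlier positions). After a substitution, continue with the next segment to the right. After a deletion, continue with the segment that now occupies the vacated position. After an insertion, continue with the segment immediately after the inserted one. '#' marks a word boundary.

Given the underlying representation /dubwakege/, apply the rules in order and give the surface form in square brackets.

[dubwatde]

A Labial Nasal Assimilation: no change — [dubwakege]
B Velar Palatalization: [dubwakege] → [dubwatede]
C Medial Vowel Deletion: [dubwatede] → [dubwatde]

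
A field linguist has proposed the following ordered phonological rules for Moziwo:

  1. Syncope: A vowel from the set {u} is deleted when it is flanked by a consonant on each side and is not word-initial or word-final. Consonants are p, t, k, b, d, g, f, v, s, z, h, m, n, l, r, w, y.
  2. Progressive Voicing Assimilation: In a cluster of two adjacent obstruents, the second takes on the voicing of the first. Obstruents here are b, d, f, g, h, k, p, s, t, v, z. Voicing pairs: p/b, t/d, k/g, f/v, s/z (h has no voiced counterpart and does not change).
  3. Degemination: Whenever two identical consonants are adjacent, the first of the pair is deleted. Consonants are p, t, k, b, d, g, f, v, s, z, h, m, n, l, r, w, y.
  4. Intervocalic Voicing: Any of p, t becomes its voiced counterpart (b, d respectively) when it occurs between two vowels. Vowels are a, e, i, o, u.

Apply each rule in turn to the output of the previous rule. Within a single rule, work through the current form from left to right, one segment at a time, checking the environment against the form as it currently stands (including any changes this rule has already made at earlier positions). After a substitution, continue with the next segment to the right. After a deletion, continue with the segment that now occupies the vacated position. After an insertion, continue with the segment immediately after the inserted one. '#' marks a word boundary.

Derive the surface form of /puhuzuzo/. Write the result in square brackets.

1 Syncope: [puhuzuzo] → [phzzo]
2 Progressive Voicing Assimilation: [phzzo] → [phsso]
3 Degemination: [phsso] → [phso]
4 Intervocalic Voicing: no change — [phso]

[phso]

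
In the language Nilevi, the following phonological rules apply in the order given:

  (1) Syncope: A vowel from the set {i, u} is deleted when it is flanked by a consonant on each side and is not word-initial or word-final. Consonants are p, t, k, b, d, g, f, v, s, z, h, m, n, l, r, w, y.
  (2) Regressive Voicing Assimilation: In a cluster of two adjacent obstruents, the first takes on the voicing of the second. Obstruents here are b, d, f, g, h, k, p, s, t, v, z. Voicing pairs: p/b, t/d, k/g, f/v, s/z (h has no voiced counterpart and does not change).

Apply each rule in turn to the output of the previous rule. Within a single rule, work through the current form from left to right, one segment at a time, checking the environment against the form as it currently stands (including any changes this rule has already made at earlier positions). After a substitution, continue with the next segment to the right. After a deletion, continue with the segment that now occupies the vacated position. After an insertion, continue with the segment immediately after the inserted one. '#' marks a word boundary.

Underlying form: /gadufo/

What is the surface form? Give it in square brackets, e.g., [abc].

[gatfo]

(1) Syncope: [gadufo] → [gadfo]
(2) Regressive Voicing Assimilation: [gadfo] → [gatfo]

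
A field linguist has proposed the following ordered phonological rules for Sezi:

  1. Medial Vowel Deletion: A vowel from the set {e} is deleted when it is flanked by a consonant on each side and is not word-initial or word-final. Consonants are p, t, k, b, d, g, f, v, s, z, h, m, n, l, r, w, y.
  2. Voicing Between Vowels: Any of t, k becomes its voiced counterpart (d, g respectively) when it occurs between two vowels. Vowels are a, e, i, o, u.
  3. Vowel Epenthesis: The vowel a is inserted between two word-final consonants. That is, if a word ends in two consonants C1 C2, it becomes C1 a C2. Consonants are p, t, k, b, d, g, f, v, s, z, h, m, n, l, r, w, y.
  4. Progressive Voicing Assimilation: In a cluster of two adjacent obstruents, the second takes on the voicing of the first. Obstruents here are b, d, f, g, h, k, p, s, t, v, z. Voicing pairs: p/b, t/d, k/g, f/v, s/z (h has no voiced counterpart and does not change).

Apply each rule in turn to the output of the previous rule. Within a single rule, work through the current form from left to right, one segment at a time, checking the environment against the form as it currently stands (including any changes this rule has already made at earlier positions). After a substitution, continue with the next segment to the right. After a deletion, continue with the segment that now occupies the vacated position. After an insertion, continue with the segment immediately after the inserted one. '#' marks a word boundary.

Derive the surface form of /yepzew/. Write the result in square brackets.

1 Medial Vowel Deletion: [yepzew] → [ypzw]
2 Voicing Between Vowels: no change — [ypzw]
3 Vowel Epenthesis: [ypzw] → [ypzaw]
4 Progressive Voicing Assimilation: [ypzaw] → [ypsaw]

[ypsaw]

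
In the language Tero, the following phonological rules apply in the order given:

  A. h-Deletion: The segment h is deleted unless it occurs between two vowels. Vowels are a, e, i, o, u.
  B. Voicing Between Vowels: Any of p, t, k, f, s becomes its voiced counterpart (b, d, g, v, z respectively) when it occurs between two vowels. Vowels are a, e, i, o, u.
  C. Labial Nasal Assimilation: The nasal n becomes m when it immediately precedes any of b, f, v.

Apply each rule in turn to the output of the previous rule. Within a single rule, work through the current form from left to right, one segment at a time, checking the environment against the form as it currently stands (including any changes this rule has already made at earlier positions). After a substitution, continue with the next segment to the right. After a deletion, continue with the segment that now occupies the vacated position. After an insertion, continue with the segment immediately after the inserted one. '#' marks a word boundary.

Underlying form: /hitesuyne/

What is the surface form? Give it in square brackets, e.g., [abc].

A h-Deletion: [hitesuyne] → [itesuyne]
B Voicing Between Vowels: [itesuyne] → [idezuyne]
C Labial Nasal Assimilation: no change — [idezuyne]

[idezuyne]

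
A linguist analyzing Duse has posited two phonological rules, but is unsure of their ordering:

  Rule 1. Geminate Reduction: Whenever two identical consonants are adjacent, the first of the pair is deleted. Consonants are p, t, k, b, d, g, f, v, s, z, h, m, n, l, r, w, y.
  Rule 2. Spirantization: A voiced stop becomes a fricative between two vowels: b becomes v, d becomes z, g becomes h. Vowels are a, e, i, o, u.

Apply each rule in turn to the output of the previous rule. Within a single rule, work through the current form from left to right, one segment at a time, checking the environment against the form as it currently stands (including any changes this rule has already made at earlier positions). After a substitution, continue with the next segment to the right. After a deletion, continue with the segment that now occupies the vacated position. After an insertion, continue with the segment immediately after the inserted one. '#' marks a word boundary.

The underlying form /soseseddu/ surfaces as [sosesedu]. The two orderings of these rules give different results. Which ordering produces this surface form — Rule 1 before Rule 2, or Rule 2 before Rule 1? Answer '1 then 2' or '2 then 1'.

2 then 1

Order 1 then 2:
  1 Geminate Reduction: [soseseddu] → [sosesedu]
  2 Spirantization: [sosesedu] → [sosesezu]
  result: [sosesezu]
Order 2 then 1:
  2 Spirantization: no change — [soseseddu]
  1 Geminate Reduction: [soseseddu] → [sosesedu]
  result: [sosesedu]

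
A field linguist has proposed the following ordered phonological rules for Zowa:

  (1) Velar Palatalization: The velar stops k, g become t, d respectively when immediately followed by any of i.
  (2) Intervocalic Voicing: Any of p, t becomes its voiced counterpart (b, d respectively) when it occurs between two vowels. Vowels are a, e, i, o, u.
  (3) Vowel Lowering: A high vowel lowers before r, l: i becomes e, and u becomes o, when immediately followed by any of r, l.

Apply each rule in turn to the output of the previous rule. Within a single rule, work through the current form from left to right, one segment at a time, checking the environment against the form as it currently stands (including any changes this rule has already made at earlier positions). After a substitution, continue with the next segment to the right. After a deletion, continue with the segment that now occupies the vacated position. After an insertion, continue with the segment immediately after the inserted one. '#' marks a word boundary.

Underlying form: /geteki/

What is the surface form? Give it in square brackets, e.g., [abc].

[gededi]

(1) Velar Palatalization: [geteki] → [geteti]
(2) Intervocalic Voicing: [geteti] → [gededi]
(3) Vowel Lowering: no change — [gededi]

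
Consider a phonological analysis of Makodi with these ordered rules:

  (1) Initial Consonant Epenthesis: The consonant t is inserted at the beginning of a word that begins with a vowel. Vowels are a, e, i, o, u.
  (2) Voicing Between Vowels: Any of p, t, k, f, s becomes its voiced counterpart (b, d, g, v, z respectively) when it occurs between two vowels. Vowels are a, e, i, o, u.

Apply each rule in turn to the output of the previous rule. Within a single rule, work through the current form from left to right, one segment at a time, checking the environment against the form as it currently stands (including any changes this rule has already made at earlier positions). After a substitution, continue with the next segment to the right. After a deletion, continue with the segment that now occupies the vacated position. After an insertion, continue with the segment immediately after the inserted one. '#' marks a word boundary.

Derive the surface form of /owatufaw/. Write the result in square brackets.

[towaduvaw]

(1) Initial Consonant Epenthesis: [owatufaw] → [towatufaw]
(2) Voicing Between Vowels: [towatufaw] → [towaduvaw]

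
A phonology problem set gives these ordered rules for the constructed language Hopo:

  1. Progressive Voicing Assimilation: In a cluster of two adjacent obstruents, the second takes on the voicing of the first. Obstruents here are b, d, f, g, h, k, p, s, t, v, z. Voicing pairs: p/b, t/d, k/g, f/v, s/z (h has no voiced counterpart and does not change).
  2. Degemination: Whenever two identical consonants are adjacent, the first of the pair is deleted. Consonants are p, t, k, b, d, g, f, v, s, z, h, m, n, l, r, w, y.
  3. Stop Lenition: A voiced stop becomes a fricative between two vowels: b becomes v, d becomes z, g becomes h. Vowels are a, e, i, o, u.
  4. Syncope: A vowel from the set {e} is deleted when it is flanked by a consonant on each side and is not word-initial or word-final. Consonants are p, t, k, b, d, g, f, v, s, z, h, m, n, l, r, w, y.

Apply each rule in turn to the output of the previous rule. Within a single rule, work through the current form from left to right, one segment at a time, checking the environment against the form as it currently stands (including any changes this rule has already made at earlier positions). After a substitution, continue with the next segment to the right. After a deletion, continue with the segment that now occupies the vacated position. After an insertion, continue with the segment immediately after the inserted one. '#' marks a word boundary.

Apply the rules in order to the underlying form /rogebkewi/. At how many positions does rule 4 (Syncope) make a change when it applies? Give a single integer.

1 Progressive Voicing Assimilation: [rogebkewi] → [rogebgewi]
2 Degemination: no change — [rogebgewi]
3 Stop Lenition: [rogebgewi] → [rohebgewi]
4 Syncope: [rohebgewi] → [rohbgwi]
Rule 4 changed 2 position(s).

2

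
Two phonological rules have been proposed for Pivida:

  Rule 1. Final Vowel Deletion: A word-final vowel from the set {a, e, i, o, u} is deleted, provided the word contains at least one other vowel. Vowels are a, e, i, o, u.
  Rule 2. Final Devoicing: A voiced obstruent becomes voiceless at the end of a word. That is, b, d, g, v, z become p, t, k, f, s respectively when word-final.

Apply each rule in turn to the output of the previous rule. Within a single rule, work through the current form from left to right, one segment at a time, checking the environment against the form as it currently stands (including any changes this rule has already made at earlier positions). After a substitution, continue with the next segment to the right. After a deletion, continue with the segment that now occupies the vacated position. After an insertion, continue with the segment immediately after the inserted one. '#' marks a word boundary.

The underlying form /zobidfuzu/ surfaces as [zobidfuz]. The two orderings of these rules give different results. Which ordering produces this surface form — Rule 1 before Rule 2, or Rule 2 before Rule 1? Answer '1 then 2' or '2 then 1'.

Order 1 then 2:
  1 Final Vowel Deletion: [zobidfuzu] → [zobidfuz]
  2 Final Devoicing: [zobidfuz] → [zobidfus]
  result: [zobidfus]
Order 2 then 1:
  2 Final Devoicing: no change — [zobidfuzu]
  1 Final Vowel Deletion: [zobidfuzu] → [zobidfuz]
  result: [zobidfuz]

2 then 1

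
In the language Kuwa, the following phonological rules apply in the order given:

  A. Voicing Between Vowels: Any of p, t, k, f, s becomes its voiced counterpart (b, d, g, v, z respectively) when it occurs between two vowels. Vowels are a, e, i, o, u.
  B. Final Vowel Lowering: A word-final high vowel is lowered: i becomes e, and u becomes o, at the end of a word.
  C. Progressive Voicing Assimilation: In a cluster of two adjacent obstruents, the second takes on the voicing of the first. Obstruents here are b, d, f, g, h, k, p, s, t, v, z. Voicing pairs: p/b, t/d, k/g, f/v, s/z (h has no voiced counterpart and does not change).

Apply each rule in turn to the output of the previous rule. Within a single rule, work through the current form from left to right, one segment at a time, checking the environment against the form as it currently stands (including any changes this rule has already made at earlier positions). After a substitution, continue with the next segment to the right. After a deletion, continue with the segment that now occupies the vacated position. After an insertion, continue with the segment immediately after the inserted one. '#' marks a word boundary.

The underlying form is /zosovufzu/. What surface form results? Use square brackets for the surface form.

[zozovufso]

A Voicing Between Vowels: [zosovufzu] → [zozovufzu]
B Final Vowel Lowering: [zozovufzu] → [zozovufzo]
C Progressive Voicing Assimilation: [zozovufzo] → [zozovufso]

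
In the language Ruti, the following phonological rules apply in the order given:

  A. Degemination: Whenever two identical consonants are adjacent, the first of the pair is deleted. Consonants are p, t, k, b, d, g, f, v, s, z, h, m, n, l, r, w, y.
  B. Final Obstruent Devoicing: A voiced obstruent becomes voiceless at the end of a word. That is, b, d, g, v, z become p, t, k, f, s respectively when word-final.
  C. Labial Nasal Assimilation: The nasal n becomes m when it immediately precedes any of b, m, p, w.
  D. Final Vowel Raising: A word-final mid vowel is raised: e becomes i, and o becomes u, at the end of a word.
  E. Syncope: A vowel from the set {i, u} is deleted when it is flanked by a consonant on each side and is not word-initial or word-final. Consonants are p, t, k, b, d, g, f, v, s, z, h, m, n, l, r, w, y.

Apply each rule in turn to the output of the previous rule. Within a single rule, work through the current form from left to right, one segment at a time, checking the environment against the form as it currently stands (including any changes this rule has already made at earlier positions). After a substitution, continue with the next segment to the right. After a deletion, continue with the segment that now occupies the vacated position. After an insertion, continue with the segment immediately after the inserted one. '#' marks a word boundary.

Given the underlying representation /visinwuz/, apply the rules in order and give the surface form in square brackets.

[vsmws]

A Degemination: no change — [visinwuz]
B Final Obstruent Devoicing: [visinwuz] → [visinwus]
C Labial Nasal Assimilation: [visinwus] → [visimwus]
D Final Vowel Raising: no change — [visimwus]
E Syncope: [visimwus] → [vsmws]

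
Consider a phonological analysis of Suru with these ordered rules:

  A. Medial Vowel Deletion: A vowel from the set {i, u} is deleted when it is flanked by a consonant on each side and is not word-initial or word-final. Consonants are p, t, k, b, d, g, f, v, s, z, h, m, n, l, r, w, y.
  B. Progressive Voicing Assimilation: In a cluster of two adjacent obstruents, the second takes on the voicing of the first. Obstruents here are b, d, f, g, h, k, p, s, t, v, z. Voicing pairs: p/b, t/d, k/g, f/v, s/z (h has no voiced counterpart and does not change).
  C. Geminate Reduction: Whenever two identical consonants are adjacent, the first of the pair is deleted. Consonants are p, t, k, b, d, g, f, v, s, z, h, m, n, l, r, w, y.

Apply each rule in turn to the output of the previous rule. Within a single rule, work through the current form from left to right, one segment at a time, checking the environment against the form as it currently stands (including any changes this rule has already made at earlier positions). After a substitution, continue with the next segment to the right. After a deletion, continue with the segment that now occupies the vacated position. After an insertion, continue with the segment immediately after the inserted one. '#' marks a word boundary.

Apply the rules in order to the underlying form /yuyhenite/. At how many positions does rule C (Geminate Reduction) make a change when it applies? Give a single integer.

1

A Medial Vowel Deletion: [yuyhenite] → [yyhente]
B Progressive Voicing Assimilation: no change — [yyhente]
C Geminate Reduction: [yyhente] → [yhente]
Rule C changed 1 position(s).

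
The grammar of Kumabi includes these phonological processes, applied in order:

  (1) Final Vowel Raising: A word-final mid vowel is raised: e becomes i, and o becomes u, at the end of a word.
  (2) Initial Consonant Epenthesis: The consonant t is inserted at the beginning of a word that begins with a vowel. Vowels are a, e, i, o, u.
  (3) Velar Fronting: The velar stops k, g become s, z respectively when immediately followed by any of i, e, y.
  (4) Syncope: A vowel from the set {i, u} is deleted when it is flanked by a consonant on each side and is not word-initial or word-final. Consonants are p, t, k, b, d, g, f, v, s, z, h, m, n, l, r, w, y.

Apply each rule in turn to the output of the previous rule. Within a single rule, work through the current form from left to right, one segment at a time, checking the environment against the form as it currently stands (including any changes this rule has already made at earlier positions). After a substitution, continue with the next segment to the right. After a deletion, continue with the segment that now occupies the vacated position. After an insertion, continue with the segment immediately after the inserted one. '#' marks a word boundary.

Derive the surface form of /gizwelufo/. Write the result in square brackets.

[zzwelfu]

(1) Final Vowel Raising: [gizwelufo] → [gizwelufu]
(2) Initial Consonant Epenthesis: no change — [gizwelufu]
(3) Velar Fronting: [gizwelufu] → [zizwelufu]
(4) Syncope: [zizwelufu] → [zzwelfu]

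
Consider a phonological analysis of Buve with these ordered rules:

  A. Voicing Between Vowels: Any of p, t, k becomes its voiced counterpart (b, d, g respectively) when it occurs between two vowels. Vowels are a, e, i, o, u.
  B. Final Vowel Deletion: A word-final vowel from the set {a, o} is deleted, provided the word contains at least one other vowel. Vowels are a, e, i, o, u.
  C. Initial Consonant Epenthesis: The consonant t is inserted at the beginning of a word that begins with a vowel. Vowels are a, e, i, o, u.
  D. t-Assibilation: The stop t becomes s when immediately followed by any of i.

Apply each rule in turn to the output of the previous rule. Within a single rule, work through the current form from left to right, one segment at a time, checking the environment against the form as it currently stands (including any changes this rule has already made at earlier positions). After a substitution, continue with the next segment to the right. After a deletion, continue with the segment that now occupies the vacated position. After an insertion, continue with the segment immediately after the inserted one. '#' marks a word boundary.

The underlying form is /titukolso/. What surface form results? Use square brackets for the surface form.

[sidugols]

A Voicing Between Vowels: [titukolso] → [tidugolso]
B Final Vowel Deletion: [tidugolso] → [tidugols]
C Initial Consonant Epenthesis: no change — [tidugols]
D t-Assibilation: [tidugols] → [sidugols]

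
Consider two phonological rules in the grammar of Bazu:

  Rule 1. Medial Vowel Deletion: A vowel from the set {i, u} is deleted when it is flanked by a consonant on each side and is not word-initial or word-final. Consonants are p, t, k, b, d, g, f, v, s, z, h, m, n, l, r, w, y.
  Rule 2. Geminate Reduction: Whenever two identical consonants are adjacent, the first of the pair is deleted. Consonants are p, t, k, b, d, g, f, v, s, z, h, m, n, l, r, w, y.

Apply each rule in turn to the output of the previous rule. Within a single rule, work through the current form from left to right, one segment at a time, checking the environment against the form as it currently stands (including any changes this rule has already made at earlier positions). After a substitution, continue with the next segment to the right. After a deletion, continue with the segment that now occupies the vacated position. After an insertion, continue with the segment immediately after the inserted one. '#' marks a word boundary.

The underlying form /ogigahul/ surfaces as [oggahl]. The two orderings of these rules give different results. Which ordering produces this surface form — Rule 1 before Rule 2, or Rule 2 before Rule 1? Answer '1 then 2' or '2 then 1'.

2 then 1

Order 1 then 2:
  1 Medial Vowel Deletion: [ogigahul] → [oggahl]
  2 Geminate Reduction: [oggahl] → [ogahl]
  result: [ogahl]
Order 2 then 1:
  2 Geminate Reduction: no change — [ogigahul]
  1 Medial Vowel Deletion: [ogigahul] → [oggahl]
  result: [oggahl]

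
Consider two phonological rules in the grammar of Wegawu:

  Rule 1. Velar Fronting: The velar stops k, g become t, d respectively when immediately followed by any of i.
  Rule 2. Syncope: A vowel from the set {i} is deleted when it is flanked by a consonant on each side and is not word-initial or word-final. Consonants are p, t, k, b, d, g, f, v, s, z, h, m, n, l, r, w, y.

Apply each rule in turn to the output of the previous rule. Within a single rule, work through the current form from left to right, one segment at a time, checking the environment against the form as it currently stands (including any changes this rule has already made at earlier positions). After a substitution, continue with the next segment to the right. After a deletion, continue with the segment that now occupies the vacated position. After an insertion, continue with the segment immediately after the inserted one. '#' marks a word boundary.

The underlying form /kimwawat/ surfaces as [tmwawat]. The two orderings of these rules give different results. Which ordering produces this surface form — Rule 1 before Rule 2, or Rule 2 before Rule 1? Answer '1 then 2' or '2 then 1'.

Order 1 then 2:
  1 Velar Fronting: [kimwawat] → [timwawat]
  2 Syncope: [timwawat] → [tmwawat]
  result: [tmwawat]
Order 2 then 1:
  2 Syncope: [kimwawat] → [kmwawat]
  1 Velar Fronting: no change — [kmwawat]
  result: [kmwawat]

1 then 2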